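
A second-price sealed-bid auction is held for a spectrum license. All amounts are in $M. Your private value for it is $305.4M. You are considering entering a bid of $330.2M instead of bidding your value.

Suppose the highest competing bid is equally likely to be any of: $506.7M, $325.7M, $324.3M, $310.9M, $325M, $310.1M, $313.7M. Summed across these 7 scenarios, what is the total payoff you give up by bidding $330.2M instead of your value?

The deviation costs you only when the competing bid falls strictly between $305.4M and $330.2M; elsewhere both bids give the same outcome.
$506.7M: outcomes coincide → loss $0M.
$325.7M: truthful payoff $0M, deviation payoff −$20.3M → loss $20.3M.
$324.3M: truthful payoff $0M, deviation payoff −$18.9M → loss $18.9M.
$310.9M: truthful payoff $0M, deviation payoff −$5.5M → loss $5.5M.
$325M: truthful payoff $0M, deviation payoff −$19.6M → loss $19.6M.
$310.1M: truthful payoff $0M, deviation payoff −$4.7M → loss $4.7M.
$313.7M: truthful payoff $0M, deviation payoff −$8.3M → loss $8.3M.
Total loss = $20.3M + $18.9M + $5.5M + $19.6M + $4.7M + $8.3M = $77.3M.
Because the price is fixed by the runner-up's bid, deviating from your value can only change a good outcome into a bad one — never the reverse.

$77.3M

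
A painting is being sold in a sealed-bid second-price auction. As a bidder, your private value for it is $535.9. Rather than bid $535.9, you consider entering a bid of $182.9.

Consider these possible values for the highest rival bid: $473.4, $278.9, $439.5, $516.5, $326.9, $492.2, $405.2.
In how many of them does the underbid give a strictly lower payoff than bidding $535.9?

7

The deviation hurts exactly when the highest competing bid lies strictly between $182.9 and $535.9 — underbidding then forfeits a profitable win.
$473.4: inside the interval → strictly worse (loss $62.5).
$278.9: inside the interval → strictly worse (loss $257).
$439.5: inside the interval → strictly worse (loss $96.4).
$516.5: inside the interval → strictly worse (loss $19.4).
$326.9: inside the interval → strictly worse (loss $209).
$492.2: inside the interval → strictly worse (loss $43.7).
$405.2: inside the interval → strictly worse (loss $130.7).
Count: 7.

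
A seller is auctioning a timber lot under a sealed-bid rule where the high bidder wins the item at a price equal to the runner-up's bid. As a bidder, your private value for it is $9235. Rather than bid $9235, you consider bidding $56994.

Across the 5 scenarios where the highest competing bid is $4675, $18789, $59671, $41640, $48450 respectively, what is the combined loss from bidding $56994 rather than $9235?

$81174

The deviation costs you only when the competing bid falls strictly between $9235 and $56994; elsewhere both bids give the same outcome.
$4675: outcomes coincide → loss $0.
$18789: truthful payoff $0, deviation payoff −$9554 → loss $9554.
$59671: outcomes coincide → loss $0.
$41640: truthful payoff $0, deviation payoff −$32405 → loss $32405.
$48450: truthful payoff $0, deviation payoff −$39215 → loss $39215.
Total loss = $9554 + $32405 + $39215 = $81174.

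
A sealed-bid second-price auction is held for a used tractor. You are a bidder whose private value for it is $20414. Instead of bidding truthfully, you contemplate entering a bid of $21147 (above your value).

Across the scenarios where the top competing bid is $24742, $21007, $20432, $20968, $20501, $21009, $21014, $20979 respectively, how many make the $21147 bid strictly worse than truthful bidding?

7

The deviation hurts exactly when the highest competing bid lies strictly between $20414 and $21147 — overbidding then wins at a price above your value.
$24742: above both → same outcome either way.
$21007: inside the interval → strictly worse (loss $593).
$20432: inside the interval → strictly worse (loss $18).
$20968: inside the interval → strictly worse (loss $554).
$20501: inside the interval → strictly worse (loss $87).
$21009: inside the interval → strictly worse (loss $595).
$21014: inside the interval → strictly worse (loss $600).
$20979: inside the interval → strictly worse (loss $565).
Count: 7.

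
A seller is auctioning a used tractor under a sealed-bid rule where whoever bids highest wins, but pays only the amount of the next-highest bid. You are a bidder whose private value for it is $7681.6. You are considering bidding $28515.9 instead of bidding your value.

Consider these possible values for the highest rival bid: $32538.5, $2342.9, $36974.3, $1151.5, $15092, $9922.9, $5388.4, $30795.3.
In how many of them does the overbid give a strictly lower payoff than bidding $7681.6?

2

The deviation hurts exactly when the highest competing bid lies strictly between $7681.6 and $28515.9 — overbidding then wins at a price above your value.
$32538.5: above both → same outcome either way.
$2342.9: below both → same outcome either way.
$36974.3: above both → same outcome either way.
$1151.5: below both → same outcome either way.
$15092: inside the interval → strictly worse (loss $7410.4).
$9922.9: inside the interval → strictly worse (loss $2241.3).
$5388.4: below both → same outcome either way.
$30795.3: above both → same outcome either way.
Count: 2.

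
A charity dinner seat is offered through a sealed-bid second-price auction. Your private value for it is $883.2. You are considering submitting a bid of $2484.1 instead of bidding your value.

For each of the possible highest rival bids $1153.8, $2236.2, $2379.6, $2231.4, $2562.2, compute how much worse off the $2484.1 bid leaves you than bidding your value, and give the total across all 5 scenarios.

$4468.2

The deviation costs you only when the competing bid falls strictly between $883.2 and $2484.1; elsewhere both bids give the same outcome.
$1153.8: truthful payoff $0, deviation payoff −$270.6 → loss $270.6.
$2236.2: truthful payoff $0, deviation payoff −$1353 → loss $1353.
$2379.6: truthful payoff $0, deviation payoff −$1496.4 → loss $1496.4.
$2231.4: truthful payoff $0, deviation payoff −$1348.2 → loss $1348.2.
$2562.2: outcomes coincide → loss $0.
Total loss = $270.6 + $1353 + $1496.4 + $1348.2 = $4468.2.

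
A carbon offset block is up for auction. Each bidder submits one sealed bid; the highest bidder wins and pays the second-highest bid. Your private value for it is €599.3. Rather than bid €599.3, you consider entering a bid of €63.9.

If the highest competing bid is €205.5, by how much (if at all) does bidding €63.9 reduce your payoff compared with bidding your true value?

€393.8

Bidding your value €599.3: you win (since €599.3 > €205.5) and pay €205.5. Payoff €393.8.
Bidding €63.9: you lose. Payoff €0.
The competing bid €205.5 lies between your shaded bid and your value, so underbidding forfeits an item you could have won at a profitable price.
Loss from deviating = €393.8 − (€0) = €393.8.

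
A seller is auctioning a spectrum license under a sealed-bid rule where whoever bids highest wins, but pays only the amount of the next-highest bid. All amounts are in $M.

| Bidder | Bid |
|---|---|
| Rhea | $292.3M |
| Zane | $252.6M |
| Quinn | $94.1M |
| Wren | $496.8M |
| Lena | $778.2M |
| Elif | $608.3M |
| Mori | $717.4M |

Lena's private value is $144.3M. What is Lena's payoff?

Highest bid: Lena at $778.2M, so Lena wins.
Second-highest bid: Mori at $717.4M — that is the price the winner pays.
Lena's payoff = value − price = $144.3M − $717.4M = −$573.1M.

−$573.1M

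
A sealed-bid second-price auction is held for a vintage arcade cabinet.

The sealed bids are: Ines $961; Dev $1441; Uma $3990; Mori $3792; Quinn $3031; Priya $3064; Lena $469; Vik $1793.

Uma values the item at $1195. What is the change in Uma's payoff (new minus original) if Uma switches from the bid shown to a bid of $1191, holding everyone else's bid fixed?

The highest bid among the other bidders is $3792; Uma's bid doesn't change that.
Original bid $3990: Uma is highest, pays the top rival bid $3792; payoff $1195 − $3792 = −$2597.
Alternative bid $1191: Uma is not highest (top rival bid is $3792); payoff $0.
Change in payoff = $0 − (−$2597) = $2597.

$2597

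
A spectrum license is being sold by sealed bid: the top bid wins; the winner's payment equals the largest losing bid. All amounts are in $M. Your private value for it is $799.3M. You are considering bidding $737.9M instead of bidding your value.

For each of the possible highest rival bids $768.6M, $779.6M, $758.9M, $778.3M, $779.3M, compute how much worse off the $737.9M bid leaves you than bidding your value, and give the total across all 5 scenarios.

$131.8M

The deviation costs you only when the competing bid falls strictly between $737.9M and $799.3M; elsewhere both bids give the same outcome.
$768.6M: truthful payoff $30.7M, deviation payoff $0M → loss $30.7M.
$779.6M: truthful payoff $19.7M, deviation payoff $0M → loss $19.7M.
$758.9M: truthful payoff $40.4M, deviation payoff $0M → loss $40.4M.
$778.3M: truthful payoff $21M, deviation payoff $0M → loss $21M.
$779.3M: truthful payoff $20M, deviation payoff $0M → loss $20M.
Total loss = $30.7M + $19.7M + $40.4M + $21M + $20M = $131.8M.
In a second-price auction your bid sets only whether you win, not what you pay, so bidding your true value is weakly dominant.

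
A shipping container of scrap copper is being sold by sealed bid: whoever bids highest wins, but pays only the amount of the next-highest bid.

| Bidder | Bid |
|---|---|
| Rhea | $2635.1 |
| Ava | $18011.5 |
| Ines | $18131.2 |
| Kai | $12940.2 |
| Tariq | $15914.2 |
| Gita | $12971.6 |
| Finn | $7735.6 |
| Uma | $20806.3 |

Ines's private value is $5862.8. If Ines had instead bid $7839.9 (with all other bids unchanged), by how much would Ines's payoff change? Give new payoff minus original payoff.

The highest bid among the other bidders is $20806.3; Ines's bid doesn't change that.
Original bid $18131.2: Ines is not highest (top rival bid is $20806.3); payoff $0.
Alternative bid $7839.9: Ines is not highest (top rival bid is $20806.3); payoff $0.
Change in payoff = $0 − ($0) = $0.

$0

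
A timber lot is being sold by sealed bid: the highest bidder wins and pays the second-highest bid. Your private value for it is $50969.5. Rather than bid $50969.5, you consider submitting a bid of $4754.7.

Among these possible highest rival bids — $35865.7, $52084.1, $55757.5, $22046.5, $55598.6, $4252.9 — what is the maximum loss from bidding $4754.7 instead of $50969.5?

$35865.7: truthful gives $15103.8, deviation gives $0 → loss $15103.8.
$52084.1: same outcome either way → loss $0.
$55757.5: same outcome either way → loss $0.
$22046.5: truthful gives $28923, deviation gives $0 → loss $28923.
$55598.6: same outcome either way → loss $0.
$4252.9: same outcome either way → loss $0.
Maximum loss: $28923.

$28923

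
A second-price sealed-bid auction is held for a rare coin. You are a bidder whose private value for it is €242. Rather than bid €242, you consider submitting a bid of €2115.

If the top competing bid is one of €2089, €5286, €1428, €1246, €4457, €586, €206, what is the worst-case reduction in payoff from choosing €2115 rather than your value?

€1847

€2089: truthful gives €0, deviation gives −€1847 → loss €1847.
€5286: same outcome either way → loss €0.
€1428: truthful gives €0, deviation gives −€1186 → loss €1186.
€1246: truthful gives €0, deviation gives −€1004 → loss €1004.
€4457: same outcome either way → loss €0.
€586: truthful gives €0, deviation gives −€344 → loss €344.
€206: same outcome either way → loss €0.
Maximum loss: €1847.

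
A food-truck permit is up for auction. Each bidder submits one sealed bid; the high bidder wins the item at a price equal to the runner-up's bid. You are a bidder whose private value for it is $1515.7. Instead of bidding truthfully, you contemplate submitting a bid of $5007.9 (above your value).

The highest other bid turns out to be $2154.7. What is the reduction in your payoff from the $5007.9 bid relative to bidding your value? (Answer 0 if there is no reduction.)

$639

Bidding your value $1515.7: you lose (since $1515.7 < $2154.7). Payoff $0.
Bidding $5007.9: you win and pay $2154.7. Payoff $1515.7 − $2154.7 = −$639.
The competing bid $2154.7 lies between your value and your inflated bid, so overbidding wins an item priced above your value.
Loss from deviating = $0 − (−$639) = $639.
In a second-price auction your bid sets only whether you win, not what you pay, so bidding your true value is weakly dominant.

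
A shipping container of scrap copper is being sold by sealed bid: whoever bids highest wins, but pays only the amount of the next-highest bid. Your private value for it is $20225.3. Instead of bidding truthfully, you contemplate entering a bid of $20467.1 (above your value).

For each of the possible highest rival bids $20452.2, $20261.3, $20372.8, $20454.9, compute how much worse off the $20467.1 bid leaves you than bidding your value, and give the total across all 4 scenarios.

The deviation costs you only when the competing bid falls strictly between $20225.3 and $20467.1; elsewhere both bids give the same outcome.
$20452.2: truthful payoff $0, deviation payoff −$226.9 → loss $226.9.
$20261.3: truthful payoff $0, deviation payoff −$36 → loss $36.
$20372.8: truthful payoff $0, deviation payoff −$147.5 → loss $147.5.
$20454.9: truthful payoff $0, deviation payoff −$229.6 → loss $229.6.
Total loss = $226.9 + $36 + $147.5 + $229.6 = $640.

$640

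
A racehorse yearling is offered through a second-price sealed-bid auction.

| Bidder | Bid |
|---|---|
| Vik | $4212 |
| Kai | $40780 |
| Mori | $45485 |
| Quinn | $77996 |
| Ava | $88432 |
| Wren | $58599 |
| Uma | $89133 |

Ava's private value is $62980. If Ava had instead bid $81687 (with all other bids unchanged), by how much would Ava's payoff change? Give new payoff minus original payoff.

$0

The highest bid among the other bidders is $89133; Ava's bid doesn't change that.
Original bid $88432: Ava is not highest (top rival bid is $89133); payoff $0.
Alternative bid $81687: Ava is not highest (top rival bid is $89133); payoff $0.
Change in payoff = $0 − ($0) = $0.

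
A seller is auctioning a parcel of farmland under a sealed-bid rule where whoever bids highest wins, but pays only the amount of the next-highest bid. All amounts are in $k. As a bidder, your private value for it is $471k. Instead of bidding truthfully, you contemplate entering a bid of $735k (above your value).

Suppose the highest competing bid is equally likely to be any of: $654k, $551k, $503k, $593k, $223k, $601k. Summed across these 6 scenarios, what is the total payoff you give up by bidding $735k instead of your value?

$547k

The deviation costs you only when the competing bid falls strictly between $471k and $735k; elsewhere both bids give the same outcome.
$654k: truthful payoff $0k, deviation payoff −$183k → loss $183k.
$551k: truthful payoff $0k, deviation payoff −$80k → loss $80k.
$503k: truthful payoff $0k, deviation payoff −$32k → loss $32k.
$593k: truthful payoff $0k, deviation payoff −$122k → loss $122k.
$223k: outcomes coincide → loss $0k.
$601k: truthful payoff $0k, deviation payoff −$130k → loss $130k.
Total loss = $183k + $80k + $32k + $122k + $130k = $547k.
In a second-price auction your bid sets only whether you win, not what you pay, so bidding your true value is weakly dominant.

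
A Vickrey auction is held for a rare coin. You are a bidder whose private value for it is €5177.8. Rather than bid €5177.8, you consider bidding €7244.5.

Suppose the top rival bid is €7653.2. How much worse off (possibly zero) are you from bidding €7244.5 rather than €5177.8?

€0

Bidding your value €5177.8: you lose (since €5177.8 < €7653.2). Payoff €0.
Bidding €7244.5: you lose. Payoff €0.
Difference = €0 − €0 = €0; both bids lead to the same outcome because the competing bid is above both your value and your alternative bid.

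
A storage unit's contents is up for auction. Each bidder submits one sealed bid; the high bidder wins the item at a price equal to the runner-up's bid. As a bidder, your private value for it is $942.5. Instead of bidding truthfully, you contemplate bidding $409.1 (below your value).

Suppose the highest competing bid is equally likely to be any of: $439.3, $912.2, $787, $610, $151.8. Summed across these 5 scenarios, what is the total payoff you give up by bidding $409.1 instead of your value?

The deviation costs you only when the competing bid falls strictly between $409.1 and $942.5; elsewhere both bids give the same outcome.
$439.3: truthful payoff $503.2, deviation payoff $0 → loss $503.2.
$912.2: truthful payoff $30.3, deviation payoff $0 → loss $30.3.
$787: truthful payoff $155.5, deviation payoff $0 → loss $155.5.
$610: truthful payoff $332.5, deviation payoff $0 → loss $332.5.
$151.8: outcomes coincide → loss $0.
Total loss = $503.2 + $30.3 + $155.5 + $332.5 = $1021.5.
In a second-price auction your bid sets only whether you win, not what you pay, so bidding your true value is weakly dominant.

$1021.5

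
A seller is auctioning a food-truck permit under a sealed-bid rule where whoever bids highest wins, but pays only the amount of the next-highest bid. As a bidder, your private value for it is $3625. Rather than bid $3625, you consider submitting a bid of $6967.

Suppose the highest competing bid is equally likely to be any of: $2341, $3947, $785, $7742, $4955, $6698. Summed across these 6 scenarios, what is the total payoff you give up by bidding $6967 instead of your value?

The deviation costs you only when the competing bid falls strictly between $3625 and $6967; elsewhere both bids give the same outcome.
$2341: outcomes coincide → loss $0.
$3947: truthful payoff $0, deviation payoff −$322 → loss $322.
$785: outcomes coincide → loss $0.
$7742: outcomes coincide → loss $0.
$4955: truthful payoff $0, deviation payoff −$1330 → loss $1330.
$6698: truthful payoff $0, deviation payoff −$3073 → loss $3073.
Total loss = $322 + $1330 + $3073 = $4725.
In a second-price auction your bid sets only whether you win, not what you pay, so bidding your true value is weakly dominant.

$4725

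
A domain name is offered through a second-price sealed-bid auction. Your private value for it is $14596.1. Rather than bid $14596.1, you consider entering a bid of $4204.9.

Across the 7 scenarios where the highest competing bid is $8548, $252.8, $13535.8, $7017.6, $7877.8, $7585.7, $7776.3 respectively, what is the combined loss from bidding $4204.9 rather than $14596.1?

The deviation costs you only when the competing bid falls strictly between $4204.9 and $14596.1; elsewhere both bids give the same outcome.
$8548: truthful payoff $6048.1, deviation payoff $0 → loss $6048.1.
$252.8: outcomes coincide → loss $0.
$13535.8: truthful payoff $1060.3, deviation payoff $0 → loss $1060.3.
$7017.6: truthful payoff $7578.5, deviation payoff $0 → loss $7578.5.
$7877.8: truthful payoff $6718.3, deviation payoff $0 → loss $6718.3.
$7585.7: truthful payoff $7010.4, deviation payoff $0 → loss $7010.4.
$7776.3: truthful payoff $6819.8, deviation payoff $0 → loss $6819.8.
Total loss = $6048.1 + $1060.3 + $7578.5 + $6718.3 + $7010.4 + $6819.8 = $35235.4.
In a second-price auction your bid sets only whether you win, not what you pay, so bidding your true value is weakly dominant.

$35235.4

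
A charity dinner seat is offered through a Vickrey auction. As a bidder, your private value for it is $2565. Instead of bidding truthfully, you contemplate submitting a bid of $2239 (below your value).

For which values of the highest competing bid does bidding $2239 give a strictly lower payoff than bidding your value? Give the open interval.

If the competing bid is below $2239, both bids win at the same price — no difference.
If it is above $2565, both bids lose — no difference.
If it lies strictly between $2239 and $2565, bidding your value wins at a price below your value (positive payoff) while bidding $2239 loses (payoff 0).
So the deviation strictly hurts on the open interval ($2239, $2565).
Because the price is fixed by the runner-up's bid, deviating from your value can only change a good outcome into a bad one — never the reverse.

($2239, $2565)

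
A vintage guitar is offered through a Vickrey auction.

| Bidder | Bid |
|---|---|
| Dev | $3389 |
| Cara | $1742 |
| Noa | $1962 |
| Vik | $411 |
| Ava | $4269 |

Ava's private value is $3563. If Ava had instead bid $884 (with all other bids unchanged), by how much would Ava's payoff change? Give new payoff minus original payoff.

The highest bid among the other bidders is $3389; Ava's bid doesn't change that.
Original bid $4269: Ava is highest, pays the top rival bid $3389; payoff $3563 − $3389 = $174.
Alternative bid $884: Ava is not highest (top rival bid is $3389); payoff $0.
Change in payoff = $0 − ($174) = −$174.

−$174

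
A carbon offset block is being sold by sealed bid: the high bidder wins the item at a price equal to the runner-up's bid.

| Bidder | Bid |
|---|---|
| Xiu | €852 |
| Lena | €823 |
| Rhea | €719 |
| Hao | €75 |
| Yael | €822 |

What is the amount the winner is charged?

Highest bid: Xiu at €852, so Xiu wins.
Second-highest bid: Lena at €823 — that is the price the winner pays.

€823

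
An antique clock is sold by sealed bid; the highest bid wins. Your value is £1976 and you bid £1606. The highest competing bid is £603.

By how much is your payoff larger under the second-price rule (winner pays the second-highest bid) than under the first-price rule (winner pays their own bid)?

You have the highest bid, so you win under either rule.
Second-price: pay £603 → payoff £1373.
First-price: pay your own bid £1606 → payoff £370.
Difference = £1373 − (£370) = £1003.

£1003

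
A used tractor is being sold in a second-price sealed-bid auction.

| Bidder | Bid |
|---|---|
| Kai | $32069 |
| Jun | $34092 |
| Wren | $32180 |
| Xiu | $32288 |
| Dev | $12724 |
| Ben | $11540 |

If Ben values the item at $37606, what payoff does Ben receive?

$0

Highest bid: Jun at $34092, so Jun wins.
Second-highest bid: Xiu at $32288 — that is the price the winner pays.
Ben did not win, so Ben pays nothing and receives nothing: payoff $0.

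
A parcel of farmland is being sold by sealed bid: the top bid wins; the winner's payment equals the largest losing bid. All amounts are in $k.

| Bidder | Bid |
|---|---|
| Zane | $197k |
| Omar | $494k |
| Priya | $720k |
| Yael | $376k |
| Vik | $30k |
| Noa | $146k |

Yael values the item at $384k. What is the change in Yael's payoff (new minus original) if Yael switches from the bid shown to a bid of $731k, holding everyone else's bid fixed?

−$336k

The highest bid among the other bidders is $720k; Yael's bid doesn't change that.
Original bid $376k: Yael is not highest (top rival bid is $720k); payoff $0k.
Alternative bid $731k: Yael is highest, pays the top rival bid $720k; payoff $384k − $720k = −$336k.
Change in payoff = −$336k − ($0k) = −$336k.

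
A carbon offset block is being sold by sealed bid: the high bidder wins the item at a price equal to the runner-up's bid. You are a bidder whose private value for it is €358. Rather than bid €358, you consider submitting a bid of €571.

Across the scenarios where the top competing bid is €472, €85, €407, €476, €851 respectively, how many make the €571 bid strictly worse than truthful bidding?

The deviation hurts exactly when the highest competing bid lies strictly between €358 and €571 — overbidding then wins at a price above your value.
€472: inside the interval → strictly worse (loss €114).
€85: below both → same outcome either way.
€407: inside the interval → strictly worse (loss €49).
€476: inside the interval → strictly worse (loss €118).
€851: above both → same outcome either way.
Count: 3.

3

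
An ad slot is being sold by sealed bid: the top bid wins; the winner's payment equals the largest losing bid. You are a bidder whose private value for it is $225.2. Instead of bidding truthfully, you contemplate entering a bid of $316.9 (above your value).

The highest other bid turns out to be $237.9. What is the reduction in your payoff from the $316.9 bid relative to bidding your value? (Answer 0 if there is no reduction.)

$12.7

Bidding your value $225.2: you lose (since $225.2 < $237.9). Payoff $0.
Bidding $316.9: you win and pay $237.9. Payoff $225.2 − $237.9 = −$12.7.
The competing bid $237.9 lies between your value and your inflated bid, so overbidding wins an item priced above your value.
Loss from deviating = $0 − (−$12.7) = $12.7.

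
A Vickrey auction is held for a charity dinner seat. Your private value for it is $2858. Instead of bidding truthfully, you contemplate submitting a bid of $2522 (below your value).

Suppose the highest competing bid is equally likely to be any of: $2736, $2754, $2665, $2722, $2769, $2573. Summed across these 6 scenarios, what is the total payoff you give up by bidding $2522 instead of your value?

$929

The deviation costs you only when the competing bid falls strictly between $2522 and $2858; elsewhere both bids give the same outcome.
$2736: truthful payoff $122, deviation payoff $0 → loss $122.
$2754: truthful payoff $104, deviation payoff $0 → loss $104.
$2665: truthful payoff $193, deviation payoff $0 → loss $193.
$2722: truthful payoff $136, deviation payoff $0 → loss $136.
$2769: truthful payoff $89, deviation payoff $0 → loss $89.
$2573: truthful payoff $285, deviation payoff $0 → loss $285.
Total loss = $122 + $104 + $193 + $136 + $89 + $285 = $929.
Truthful bidding weakly dominates here: raising your bid can only win items priced above your value, and lowering it can only forfeit items priced below.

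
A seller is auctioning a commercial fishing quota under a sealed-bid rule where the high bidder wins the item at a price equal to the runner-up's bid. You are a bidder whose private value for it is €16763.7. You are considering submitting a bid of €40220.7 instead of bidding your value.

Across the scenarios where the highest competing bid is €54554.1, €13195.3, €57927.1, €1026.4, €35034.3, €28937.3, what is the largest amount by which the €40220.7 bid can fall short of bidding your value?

€18270.6

€54554.1: same outcome either way → loss €0.
€13195.3: same outcome either way → loss €0.
€57927.1: same outcome either way → loss €0.
€1026.4: same outcome either way → loss €0.
€35034.3: truthful gives €0, deviation gives −€18270.6 → loss €18270.6.
€28937.3: truthful gives €0, deviation gives −€12173.6 → loss €12173.6.
Maximum loss: €18270.6.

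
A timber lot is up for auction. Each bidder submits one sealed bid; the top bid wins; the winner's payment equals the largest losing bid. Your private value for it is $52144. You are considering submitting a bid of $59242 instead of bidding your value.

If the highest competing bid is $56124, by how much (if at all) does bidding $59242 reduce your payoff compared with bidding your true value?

$3980

Bidding your value $52144: you lose (since $52144 < $56124). Payoff $0.
Bidding $59242: you win and pay $56124. Payoff $52144 − $56124 = −$3980.
The competing bid $56124 lies between your value and your inflated bid, so overbidding wins an item priced above your value.
Loss from deviating = $0 − (−$3980) = $3980.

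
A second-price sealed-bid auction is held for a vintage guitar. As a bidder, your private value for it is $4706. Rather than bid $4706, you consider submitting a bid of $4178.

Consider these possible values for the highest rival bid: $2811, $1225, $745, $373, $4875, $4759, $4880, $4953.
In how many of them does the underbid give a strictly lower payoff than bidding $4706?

The deviation hurts exactly when the highest competing bid lies strictly between $4178 and $4706 — underbidding then forfeits a profitable win.
$2811: below both → same outcome either way.
$1225: below both → same outcome either way.
$745: below both → same outcome either way.
$373: below both → same outcome either way.
$4875: above both → same outcome either way.
$4759: above both → same outcome either way.
$4880: above both → same outcome either way.
$4953: above both → same outcome either way.
Count: 0.

0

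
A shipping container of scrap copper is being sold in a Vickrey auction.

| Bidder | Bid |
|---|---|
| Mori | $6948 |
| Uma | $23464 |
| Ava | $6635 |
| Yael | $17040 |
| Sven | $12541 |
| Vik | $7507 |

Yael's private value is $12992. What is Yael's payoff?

$0

Highest bid: Uma at $23464, so Uma wins.
Second-highest bid: Yael at $17040 — that is the price the winner pays.
Yael did not win, so Yael pays nothing and receives nothing: payoff $0.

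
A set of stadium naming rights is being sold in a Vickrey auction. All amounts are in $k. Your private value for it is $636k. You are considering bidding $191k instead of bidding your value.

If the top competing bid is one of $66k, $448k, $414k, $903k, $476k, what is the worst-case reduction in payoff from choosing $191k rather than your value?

$66k: same outcome either way → loss $0k.
$448k: truthful gives $188k, deviation gives $0k → loss $188k.
$414k: truthful gives $222k, deviation gives $0k → loss $222k.
$903k: same outcome either way → loss $0k.
$476k: truthful gives $160k, deviation gives $0k → loss $160k.
Maximum loss: $222k.

$222k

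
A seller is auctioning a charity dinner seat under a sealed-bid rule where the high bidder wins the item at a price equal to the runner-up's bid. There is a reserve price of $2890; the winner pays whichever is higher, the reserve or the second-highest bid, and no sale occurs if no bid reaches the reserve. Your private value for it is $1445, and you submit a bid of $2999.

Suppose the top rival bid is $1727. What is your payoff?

−$1445

Your bid $2999 is the highest and exceeds the reserve.
Price = max(second-highest bid, reserve) = max($1727, $2890) = $2890.
Payoff = $1445 − $2890 = −$1445.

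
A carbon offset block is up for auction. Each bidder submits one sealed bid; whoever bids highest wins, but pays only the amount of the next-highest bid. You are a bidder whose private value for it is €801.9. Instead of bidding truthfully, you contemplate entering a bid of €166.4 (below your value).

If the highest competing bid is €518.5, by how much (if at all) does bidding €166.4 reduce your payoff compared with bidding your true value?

€283.4

Bidding your value €801.9: you win (since €801.9 > €518.5) and pay €518.5. Payoff €283.4.
Bidding €166.4: you lose. Payoff €0.
The competing bid €518.5 lies between your shaded bid and your value, so underbidding forfeits an item you could have won at a profitable price.
Loss from deviating = €283.4 − (€0) = €283.4.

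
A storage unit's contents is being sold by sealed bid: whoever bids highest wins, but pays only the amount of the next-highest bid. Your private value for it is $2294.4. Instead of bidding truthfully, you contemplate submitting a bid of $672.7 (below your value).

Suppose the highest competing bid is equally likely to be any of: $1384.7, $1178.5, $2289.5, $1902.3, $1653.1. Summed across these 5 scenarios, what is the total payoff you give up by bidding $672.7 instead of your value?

$3063.9

The deviation costs you only when the competing bid falls strictly between $672.7 and $2294.4; elsewhere both bids give the same outcome.
$1384.7: truthful payoff $909.7, deviation payoff $0 → loss $909.7.
$1178.5: truthful payoff $1115.9, deviation payoff $0 → loss $1115.9.
$2289.5: truthful payoff $4.9, deviation payoff $0 → loss $4.9.
$1902.3: truthful payoff $392.1, deviation payoff $0 → loss $392.1.
$1653.1: truthful payoff $641.3, deviation payoff $0 → loss $641.3.
Total loss = $909.7 + $1115.9 + $4.9 + $392.1 + $641.3 = $3063.9.
In a second-price auction your bid sets only whether you win, not what you pay, so bidding your true value is weakly dominant.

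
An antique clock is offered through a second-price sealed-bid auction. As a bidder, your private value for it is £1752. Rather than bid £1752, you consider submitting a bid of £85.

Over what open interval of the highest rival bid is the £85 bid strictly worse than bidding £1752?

(£85, £1752)

If the competing bid is below £85, both bids win at the same price — no difference.
If it is above £1752, both bids lose — no difference.
If it lies strictly between £85 and £1752, bidding your value wins at a price below your value (positive payoff) while bidding £85 loses (payoff 0).
So the deviation strictly hurts on the open interval (£85, £1752).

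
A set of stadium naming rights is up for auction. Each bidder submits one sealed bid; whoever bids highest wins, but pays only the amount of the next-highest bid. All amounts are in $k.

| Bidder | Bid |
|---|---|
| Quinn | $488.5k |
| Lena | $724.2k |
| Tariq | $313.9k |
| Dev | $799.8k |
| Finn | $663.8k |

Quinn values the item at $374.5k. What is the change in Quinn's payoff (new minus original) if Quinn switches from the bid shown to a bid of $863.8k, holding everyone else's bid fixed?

The highest bid among the other bidders is $799.8k; Quinn's bid doesn't change that.
Original bid $488.5k: Quinn is not highest (top rival bid is $799.8k); payoff $0k.
Alternative bid $863.8k: Quinn is highest, pays the top rival bid $799.8k; payoff $374.5k − $799.8k = −$425.3k.
Change in payoff = −$425.3k − ($0k) = −$425.3k.

−$425.3k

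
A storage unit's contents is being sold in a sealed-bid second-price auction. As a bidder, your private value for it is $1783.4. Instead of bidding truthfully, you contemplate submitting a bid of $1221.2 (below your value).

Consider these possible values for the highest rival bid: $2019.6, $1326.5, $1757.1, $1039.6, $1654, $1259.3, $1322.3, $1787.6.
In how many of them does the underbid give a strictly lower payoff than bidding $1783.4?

5

The deviation hurts exactly when the highest competing bid lies strictly between $1221.2 and $1783.4 — underbidding then forfeits a profitable win.
$2019.6: above both → same outcome either way.
$1326.5: inside the interval → strictly worse (loss $456.9).
$1757.1: inside the interval → strictly worse (loss $26.3).
$1039.6: below both → same outcome either way.
$1654: inside the interval → strictly worse (loss $129.4).
$1259.3: inside the interval → strictly worse (loss $524.1).
$1322.3: inside the interval → strictly worse (loss $461.1).
$1787.6: above both → same outcome either way.
Count: 5.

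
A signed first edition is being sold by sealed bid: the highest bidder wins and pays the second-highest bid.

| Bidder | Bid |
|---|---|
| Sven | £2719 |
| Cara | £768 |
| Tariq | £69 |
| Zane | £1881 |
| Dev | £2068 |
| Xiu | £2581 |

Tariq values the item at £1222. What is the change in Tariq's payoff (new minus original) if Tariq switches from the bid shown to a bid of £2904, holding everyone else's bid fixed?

The highest bid among the other bidders is £2719; Tariq's bid doesn't change that.
Original bid £69: Tariq is not highest (top rival bid is £2719); payoff £0.
Alternative bid £2904: Tariq is highest, pays the top rival bid £2719; payoff £1222 − £2719 = −£1497.
Change in payoff = −£1497 − (£0) = −£1497.

−£1497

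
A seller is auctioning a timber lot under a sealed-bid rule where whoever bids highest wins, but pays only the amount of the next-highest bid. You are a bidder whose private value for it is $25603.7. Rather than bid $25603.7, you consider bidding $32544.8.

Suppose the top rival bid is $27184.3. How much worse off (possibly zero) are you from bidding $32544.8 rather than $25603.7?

$1580.6

Bidding your value $25603.7: you lose (since $25603.7 < $27184.3). Payoff $0.
Bidding $32544.8: you win and pay $27184.3. Payoff $25603.7 − $27184.3 = −$1580.6.
The competing bid $27184.3 lies between your value and your inflated bid, so overbidding wins an item priced above your value.
Loss from deviating = $0 − (−$1580.6) = $1580.6.
In a second-price auction your bid sets only whether you win, not what you pay, so bidding your true value is weakly dominant.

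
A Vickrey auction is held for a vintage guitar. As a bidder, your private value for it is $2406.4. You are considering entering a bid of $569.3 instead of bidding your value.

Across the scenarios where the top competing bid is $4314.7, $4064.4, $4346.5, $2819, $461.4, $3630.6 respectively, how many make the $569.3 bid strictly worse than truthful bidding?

0

The deviation hurts exactly when the highest competing bid lies strictly between $569.3 and $2406.4 — underbidding then forfeits a profitable win.
$4314.7: above both → same outcome either way.
$4064.4: above both → same outcome either way.
$4346.5: above both → same outcome either way.
$2819: above both → same outcome either way.
$461.4: below both → same outcome either way.
$3630.6: above both → same outcome either way.
Count: 0.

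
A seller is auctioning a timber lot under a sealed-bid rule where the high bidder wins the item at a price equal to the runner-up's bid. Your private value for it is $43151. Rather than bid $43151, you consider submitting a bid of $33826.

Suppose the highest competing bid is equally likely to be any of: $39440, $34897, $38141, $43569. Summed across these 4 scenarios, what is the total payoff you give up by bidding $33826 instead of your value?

The deviation costs you only when the competing bid falls strictly between $33826 and $43151; elsewhere both bids give the same outcome.
$39440: truthful payoff $3711, deviation payoff $0 → loss $3711.
$34897: truthful payoff $8254, deviation payoff $0 → loss $8254.
$38141: truthful payoff $5010, deviation payoff $0 → loss $5010.
$43569: outcomes coincide → loss $0.
Total loss = $3711 + $8254 + $5010 = $16975.

$16975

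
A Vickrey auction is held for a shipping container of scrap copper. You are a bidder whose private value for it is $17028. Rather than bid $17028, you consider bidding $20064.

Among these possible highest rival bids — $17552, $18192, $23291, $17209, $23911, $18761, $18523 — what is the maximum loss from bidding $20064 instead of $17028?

$1733

$17552: truthful gives $0, deviation gives −$524 → loss $524.
$18192: truthful gives $0, deviation gives −$1164 → loss $1164.
$23291: same outcome either way → loss $0.
$17209: truthful gives $0, deviation gives −$181 → loss $181.
$23911: same outcome either way → loss $0.
$18761: truthful gives $0, deviation gives −$1733 → loss $1733.
$18523: truthful gives $0, deviation gives −$1495 → loss $1495.
Maximum loss: $1733.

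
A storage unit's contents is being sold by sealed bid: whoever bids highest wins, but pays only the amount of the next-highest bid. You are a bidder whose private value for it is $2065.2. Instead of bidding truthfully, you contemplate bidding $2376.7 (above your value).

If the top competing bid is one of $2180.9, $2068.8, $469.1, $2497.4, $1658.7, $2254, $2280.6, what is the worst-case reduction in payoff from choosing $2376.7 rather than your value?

$2180.9: truthful gives $0, deviation gives −$115.7 → loss $115.7.
$2068.8: truthful gives $0, deviation gives −$3.6 → loss $3.6.
$469.1: same outcome either way → loss $0.
$2497.4: same outcome either way → loss $0.
$1658.7: same outcome either way → loss $0.
$2254: truthful gives $0, deviation gives −$188.8 → loss $188.8.
$2280.6: truthful gives $0, deviation gives −$215.4 → loss $215.4.
Maximum loss: $215.4.

$215.4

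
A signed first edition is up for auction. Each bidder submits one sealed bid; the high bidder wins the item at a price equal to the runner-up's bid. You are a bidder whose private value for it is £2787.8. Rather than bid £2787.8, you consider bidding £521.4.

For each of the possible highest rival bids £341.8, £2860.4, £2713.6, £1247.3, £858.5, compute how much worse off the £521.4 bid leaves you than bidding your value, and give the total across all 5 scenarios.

£3544

The deviation costs you only when the competing bid falls strictly between £521.4 and £2787.8; elsewhere both bids give the same outcome.
£341.8: outcomes coincide → loss £0.
£2860.4: outcomes coincide → loss £0.
£2713.6: truthful payoff £74.2, deviation payoff £0 → loss £74.2.
£1247.3: truthful payoff £1540.5, deviation payoff £0 → loss £1540.5.
£858.5: truthful payoff £1929.3, deviation payoff £0 → loss £1929.3.
Total loss = £74.2 + £1540.5 + £1929.3 = £3544.
Truthful bidding weakly dominates here: raising your bid can only win items priced above your value, and lowering it can only forfeit items priced below.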